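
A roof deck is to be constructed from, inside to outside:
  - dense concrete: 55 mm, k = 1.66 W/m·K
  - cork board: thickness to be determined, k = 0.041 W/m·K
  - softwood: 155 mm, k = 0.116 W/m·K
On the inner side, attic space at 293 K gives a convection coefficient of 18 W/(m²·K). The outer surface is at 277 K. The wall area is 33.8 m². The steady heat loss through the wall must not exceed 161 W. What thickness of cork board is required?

L ≈ 79.3 mm

Series thermal resistances:
R_inner film = 1/(h_i·A) = 1/(18×33.8) = 0.001644 K/W
R_dense concrete = L/(kA) = 0.055/(1.66×33.8) = 9.803×10^-4 K/W
R_softwood = L/(kA) = 0.155/(0.116×33.8) = 0.03953 K/W
Sum of the known resistances R_other = 0.04216 K/W
Required total resistance R_tot = ΔT/Q_allow = 16/161 = 0.09938 K/W
R_cork board = R_tot − R_other = 0.05722 K/W
L = R·k·A = 0.05722×0.041×33.8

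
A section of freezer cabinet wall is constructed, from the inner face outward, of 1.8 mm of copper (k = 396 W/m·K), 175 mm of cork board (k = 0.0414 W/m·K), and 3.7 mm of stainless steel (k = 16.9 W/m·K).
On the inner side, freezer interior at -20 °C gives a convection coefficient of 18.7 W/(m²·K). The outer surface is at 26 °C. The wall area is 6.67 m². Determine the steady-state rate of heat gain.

Series thermal resistances:
R_inner film = 1/(h_i·A) = 1/(18.7×6.67) = 0.008017 K/W
R_copper = L/(kA) = 0.0018/(396×6.67) = 6.815×10^-7 K/W
R_cork board = L/(kA) = 0.175/(0.0414×6.67) = 0.6337 K/W
R_stainless steel = L/(kA) = 0.0037/(16.9×6.67) = 3.282×10^-5 K/W
R_total = 0.6418 K/W
Q = ΔT / R_total = 46 / 0.6418

Q ≈ 71.7 W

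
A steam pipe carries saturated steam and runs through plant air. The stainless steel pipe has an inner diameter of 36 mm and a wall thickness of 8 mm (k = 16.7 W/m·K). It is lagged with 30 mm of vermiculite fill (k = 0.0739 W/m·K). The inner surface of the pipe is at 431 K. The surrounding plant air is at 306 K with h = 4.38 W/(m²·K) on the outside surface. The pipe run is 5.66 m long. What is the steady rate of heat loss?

Cylindrical conduction, so R = ln(r₂/r₁)/(2πkL) per layer, in series:
R_stainless steel pipe wall = ln(26/18)/(2π×16.7×5.66) = 6.192×10^-4 K/W
R_vermiculite fill = ln(56/26)/(2π×0.0739×5.66) = 0.2919 K/W
R_outer film = 1/(h_o·2πr_oL) = 1/(4.38×2π×0.056×5.66) = 0.1146 K/W
R_total = 0.4072 K/W
Q = ΔT/R_total = 125/0.4072

Q ≈ 307 W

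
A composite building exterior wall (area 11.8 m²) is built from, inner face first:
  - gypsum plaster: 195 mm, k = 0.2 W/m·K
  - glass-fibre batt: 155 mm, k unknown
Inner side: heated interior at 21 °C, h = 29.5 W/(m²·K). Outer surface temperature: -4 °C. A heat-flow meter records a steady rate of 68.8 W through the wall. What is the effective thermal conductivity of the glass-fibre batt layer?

k ≈ 0.0473 W/(m·K)

Treating each layer as a thermal resistance in series:
R_inner film = 1/(h_i·A) = 1/(29.5×11.8) = 0.002873 K/W
R_gypsum plaster = L/(kA) = 0.195/(0.2×11.8) = 0.08263 K/W
Sum of known resistances R_other = 0.0855 K/W
Total R = ΔT/Q = 25/68.8 = 0.3634 K/W
R_glass-fibre batt = R_total − R_other = 0.2779 K/W
k = L/(R·A) = 0.155/(0.2779×11.8)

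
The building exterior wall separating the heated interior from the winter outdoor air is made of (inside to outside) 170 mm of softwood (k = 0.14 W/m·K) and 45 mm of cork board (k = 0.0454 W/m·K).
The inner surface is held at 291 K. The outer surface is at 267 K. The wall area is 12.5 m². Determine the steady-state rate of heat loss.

Q ≈ 136 W

Using the resistance-network approach (series):
R_softwood = L/(kA) = 0.17/(0.14×12.5) = 0.09714 K/W
R_cork board = L/(kA) = 0.045/(0.0454×12.5) = 0.0793 K/W
R_total = 0.1764 K/W
Q = ΔT / R_total = 24 / 0.1764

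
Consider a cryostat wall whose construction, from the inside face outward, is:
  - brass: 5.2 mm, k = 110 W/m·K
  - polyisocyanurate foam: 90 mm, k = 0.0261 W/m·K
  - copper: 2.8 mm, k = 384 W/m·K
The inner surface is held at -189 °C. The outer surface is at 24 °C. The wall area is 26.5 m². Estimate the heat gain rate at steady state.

Series thermal resistances:
R_brass = L/(kA) = 0.0052/(110×26.5) = 1.784×10^-6 K/W
R_polyisocyanurate foam = L/(kA) = 0.09/(0.0261×26.5) = 0.1301 K/W
R_copper = L/(kA) = 0.0028/(384×26.5) = 2.752×10^-7 K/W
R_total = 0.1301 K/W
Q = ΔT / R_total = 213 / 0.1301

Q ≈ 1640 W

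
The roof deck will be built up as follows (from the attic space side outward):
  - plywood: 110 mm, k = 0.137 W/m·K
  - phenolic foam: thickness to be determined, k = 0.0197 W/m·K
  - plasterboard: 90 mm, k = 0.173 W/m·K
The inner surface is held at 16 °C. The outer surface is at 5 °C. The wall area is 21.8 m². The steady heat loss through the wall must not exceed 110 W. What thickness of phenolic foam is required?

Series thermal resistances:
R_plywood = L/(kA) = 0.11/(0.137×21.8) = 0.03683 K/W
R_plasterboard = L/(kA) = 0.09/(0.173×21.8) = 0.02386 K/W
Sum of the known resistances R_other = 0.06069 K/W
Required total resistance R_tot = ΔT/Q_allow = 11/110 = 0.1 K/W
R_phenolic foam = R_tot − R_other = 0.03931 K/W
L = R·k·A = 0.03931×0.0197×21.8

L ≈ 16.9 mm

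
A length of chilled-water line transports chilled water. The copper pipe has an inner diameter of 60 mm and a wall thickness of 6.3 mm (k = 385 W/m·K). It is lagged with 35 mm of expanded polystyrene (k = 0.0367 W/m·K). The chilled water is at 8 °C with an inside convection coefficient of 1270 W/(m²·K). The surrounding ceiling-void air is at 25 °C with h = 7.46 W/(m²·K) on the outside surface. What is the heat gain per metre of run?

Cylindrical conduction, so R = ln(r₂/r₁)/(2πkL) per layer, in series:
R_inner film = 1/(h_i·2πr₁L) = 1/(1270×2π×0.03×1) = 0.004177 K/W
R_copper pipe wall = ln(36.3/30)/(2π×385×1) = 7.88×10^-5 K/W
R_expanded polystyrene = ln(71.3/36.3)/(2π×0.0367×1) = 2.928 K/W
R_outer film = 1/(h_o·2πr_oL) = 1/(7.46×2π×0.0713×1) = 0.2992 K/W
R_total = 3.231 K/W
Q = ΔT/R_total = 17/3.231

q′ ≈ 5.26 W/m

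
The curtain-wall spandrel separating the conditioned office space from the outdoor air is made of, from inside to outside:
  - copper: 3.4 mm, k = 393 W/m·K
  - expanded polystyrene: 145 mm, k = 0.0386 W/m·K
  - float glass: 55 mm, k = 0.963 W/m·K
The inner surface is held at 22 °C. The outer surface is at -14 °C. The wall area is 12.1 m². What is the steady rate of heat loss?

Using the resistance-network approach (series):
R_copper = L/(kA) = 0.0034/(393×12.1) = 7.15×10^-7 K/W
R_expanded polystyrene = L/(kA) = 0.145/(0.0386×12.1) = 0.3105 K/W
R_float glass = L/(kA) = 0.055/(0.963×12.1) = 0.00472 K/W
R_total = 0.3152 K/W
Q = ΔT / R_total = 36 / 0.3152

Q ≈ 114 W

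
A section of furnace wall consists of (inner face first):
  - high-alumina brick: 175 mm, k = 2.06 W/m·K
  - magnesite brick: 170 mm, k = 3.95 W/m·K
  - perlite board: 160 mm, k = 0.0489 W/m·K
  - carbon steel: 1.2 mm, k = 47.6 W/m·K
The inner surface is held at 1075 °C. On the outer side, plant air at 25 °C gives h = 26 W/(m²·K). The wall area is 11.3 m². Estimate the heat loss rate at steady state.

Q ≈ 3450 W

Model the wall as resistances in series:
R_high-alumina brick = L/(kA) = 0.175/(2.06×11.3) = 0.007518 K/W
R_magnesite brick = L/(kA) = 0.17/(3.95×11.3) = 0.003809 K/W
R_perlite board = L/(kA) = 0.16/(0.0489×11.3) = 0.2896 K/W
R_carbon steel = L/(kA) = 0.0012/(47.6×11.3) = 2.231×10^-6 K/W
R_outer film = 1/(h_o·A) = 1/(26×11.3) = 0.003404 K/W
R_total = 0.3043 K/W
Q = ΔT / R_total = 1050 / 0.3043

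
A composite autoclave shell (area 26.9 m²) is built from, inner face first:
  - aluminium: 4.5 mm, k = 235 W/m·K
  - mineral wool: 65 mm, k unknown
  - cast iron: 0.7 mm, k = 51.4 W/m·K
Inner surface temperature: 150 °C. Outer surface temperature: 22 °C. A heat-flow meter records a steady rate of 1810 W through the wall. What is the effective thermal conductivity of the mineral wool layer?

k ≈ 0.0342 W/(m·K)

Thermal resistances in series:
R_aluminium = L/(kA) = 0.0045/(235×26.9) = 7.119×10^-7 K/W
R_cast iron = L/(kA) = 0.0007/(51.4×26.9) = 5.063×10^-7 K/W
Sum of known resistances R_other = 1.218×10^-6 K/W
Total R = ΔT/Q = 128/1810 = 0.07072 K/W
R_mineral wool = R_total − R_other = 0.07072 K/W
k = L/(R·A) = 0.065/(0.07072×26.9)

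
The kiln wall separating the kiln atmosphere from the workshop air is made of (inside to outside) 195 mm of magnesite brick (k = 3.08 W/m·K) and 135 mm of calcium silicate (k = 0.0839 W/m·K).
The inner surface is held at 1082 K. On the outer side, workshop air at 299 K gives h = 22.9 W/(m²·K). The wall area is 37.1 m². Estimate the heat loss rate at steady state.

Using the resistance-network approach (series):
R_magnesite brick = L/(kA) = 0.195/(3.08×37.1) = 0.001707 K/W
R_calcium silicate = L/(kA) = 0.135/(0.0839×37.1) = 0.04337 K/W
R_outer film = 1/(h_o·A) = 1/(22.9×37.1) = 0.001177 K/W
R_total = 0.04625 K/W
Q = ΔT / R_total = 783 / 0.04625

Q ≈ 16900 W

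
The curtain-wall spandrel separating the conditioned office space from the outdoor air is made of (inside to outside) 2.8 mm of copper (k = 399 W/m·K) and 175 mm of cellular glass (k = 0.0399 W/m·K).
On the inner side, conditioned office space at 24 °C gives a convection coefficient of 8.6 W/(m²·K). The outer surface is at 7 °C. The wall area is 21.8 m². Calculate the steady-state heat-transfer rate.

Thermal resistances in series:
R_inner film = 1/(h_i·A) = 1/(8.6×21.8) = 0.005334 K/W
R_copper = L/(kA) = 0.0028/(399×21.8) = 3.219×10^-7 K/W
R_cellular glass = L/(kA) = 0.175/(0.0399×21.8) = 0.2012 K/W
R_total = 0.2065 K/W
Q = ΔT / R_total = 17 / 0.2065

Q ≈ 82.3 W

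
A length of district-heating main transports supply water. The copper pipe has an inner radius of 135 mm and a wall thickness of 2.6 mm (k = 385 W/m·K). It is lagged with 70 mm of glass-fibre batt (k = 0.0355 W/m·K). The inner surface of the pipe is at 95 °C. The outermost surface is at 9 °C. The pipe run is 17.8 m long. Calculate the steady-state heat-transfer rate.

Per-layer cylindrical resistances, series-summed:
R_copper pipe wall = ln(137.6/135)/(2π×385×17.8) = 4.43×10^-7 K/W
R_glass-fibre batt = ln(207.6/137.6)/(2π×0.0355×17.8) = 0.1036 K/W
R_total = 0.1036 K/W
Q = ΔT/R_total = 86/0.1036

Q ≈ 830 W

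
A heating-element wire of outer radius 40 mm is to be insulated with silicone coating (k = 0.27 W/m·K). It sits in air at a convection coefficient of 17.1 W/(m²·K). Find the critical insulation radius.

r_cr ≈ 15.8 mm

For a cylinder r_cr = k/h = 0.27/17.1
r_cr = 15.8 mm; since the bare radius (40 mm) is above r_cr, any added insulation will reduce heat loss.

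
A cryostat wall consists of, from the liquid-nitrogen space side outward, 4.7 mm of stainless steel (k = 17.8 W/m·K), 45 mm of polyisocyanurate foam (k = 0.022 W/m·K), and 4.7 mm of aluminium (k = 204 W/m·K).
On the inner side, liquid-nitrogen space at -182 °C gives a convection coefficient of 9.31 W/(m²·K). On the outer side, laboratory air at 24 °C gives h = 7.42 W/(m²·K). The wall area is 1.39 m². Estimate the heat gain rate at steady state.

Treating each layer as a thermal resistance in series:
R_inner film = 1/(h_i·A) = 1/(9.31×1.39) = 0.07727 K/W
R_stainless steel = L/(kA) = 0.0047/(17.8×1.39) = 1.9×10^-4 K/W
R_polyisocyanurate foam = L/(kA) = 0.045/(0.022×1.39) = 1.472 K/W
R_aluminium = L/(kA) = 0.0047/(204×1.39) = 1.657×10^-5 K/W
R_outer film = 1/(h_o·A) = 1/(7.42×1.39) = 0.09696 K/W
R_total = 1.646 K/W
Q = ΔT / R_total = 206 / 1.646

Q ≈ 125 W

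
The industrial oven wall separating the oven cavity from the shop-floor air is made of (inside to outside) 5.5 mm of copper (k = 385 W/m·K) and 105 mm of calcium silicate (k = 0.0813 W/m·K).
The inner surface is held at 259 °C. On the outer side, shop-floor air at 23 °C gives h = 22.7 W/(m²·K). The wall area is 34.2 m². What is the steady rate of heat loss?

Using the resistance-network approach (series):
R_copper = L/(kA) = 0.0055/(385×34.2) = 4.177×10^-7 K/W
R_calcium silicate = L/(kA) = 0.105/(0.0813×34.2) = 0.03776 K/W
R_outer film = 1/(h_o·A) = 1/(22.7×34.2) = 0.001288 K/W
R_total = 0.03905 K/W
Q = ΔT / R_total = 236 / 0.03905

Q ≈ 6040 W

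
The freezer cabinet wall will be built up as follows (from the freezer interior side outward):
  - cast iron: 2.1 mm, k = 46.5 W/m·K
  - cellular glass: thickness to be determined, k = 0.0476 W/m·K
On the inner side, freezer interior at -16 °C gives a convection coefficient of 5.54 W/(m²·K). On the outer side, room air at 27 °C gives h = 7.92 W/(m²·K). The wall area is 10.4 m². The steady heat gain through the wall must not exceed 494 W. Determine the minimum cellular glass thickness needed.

L ≈ 28.5 mm

Using the resistance-network approach (series):
R_inner film = 1/(h_i·A) = 1/(5.54×10.4) = 0.01736 K/W
R_cast iron = L/(kA) = 0.0021/(46.5×10.4) = 4.342×10^-6 K/W
R_outer film = 1/(h_o·A) = 1/(7.92×10.4) = 0.01214 K/W
Sum of the known resistances R_other = 0.0295 K/W
Required total resistance R_tot = ΔT/Q_allow = 43/494 = 0.08704 K/W
R_cellular glass = R_tot − R_other = 0.05754 K/W
L = R·k·A = 0.05754×0.0476×10.4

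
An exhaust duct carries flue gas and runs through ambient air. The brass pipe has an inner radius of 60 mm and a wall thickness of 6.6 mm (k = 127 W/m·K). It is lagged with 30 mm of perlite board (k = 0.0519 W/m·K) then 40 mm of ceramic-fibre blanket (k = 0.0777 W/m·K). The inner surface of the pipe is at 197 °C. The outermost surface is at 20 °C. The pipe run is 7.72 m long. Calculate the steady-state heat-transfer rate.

Radial resistances (cylindrical: R_cond = ln(r_o/r_i)/(2πkL), R_conv = 1/(h·2πrL)):
R_brass pipe wall = ln(66.6/60)/(2π×127×7.72) = 1.694×10^-5 K/W
R_perlite board = ln(96.6/66.6)/(2π×0.0519×7.72) = 0.1477 K/W
R_ceramic-fibre blanket = ln(136.6/96.6)/(2π×0.0777×7.72) = 0.09193 K/W
R_total = 0.2397 K/W
Q = ΔT/R_total = 177/0.2397

Q ≈ 739 W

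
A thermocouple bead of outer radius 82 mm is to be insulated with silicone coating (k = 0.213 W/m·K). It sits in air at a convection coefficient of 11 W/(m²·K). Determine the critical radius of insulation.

r_cr ≈ 38.7 mm

For a sphere r_cr = 2k/h = 2×0.213/11
r_cr = 38.7 mm; since the bare radius (82 mm) is above r_cr, any added insulation will reduce heat loss.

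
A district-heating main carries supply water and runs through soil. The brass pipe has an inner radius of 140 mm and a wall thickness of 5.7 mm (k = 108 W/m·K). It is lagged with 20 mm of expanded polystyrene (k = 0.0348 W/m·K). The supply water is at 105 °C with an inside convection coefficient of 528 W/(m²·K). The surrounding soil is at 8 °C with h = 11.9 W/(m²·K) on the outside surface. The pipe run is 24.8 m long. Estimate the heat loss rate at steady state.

Q ≈ 3580 W

Per-layer cylindrical resistances, series-summed:
R_inner film = 1/(h_i·2πr₁L) = 1/(528×2π×0.14×24.8) = 8.682×10^-5 K/W
R_brass pipe wall = ln(145.7/140)/(2π×108×24.8) = 2.371×10^-6 K/W
R_expanded polystyrene = ln(165.7/145.7)/(2π×0.0348×24.8) = 0.02372 K/W
R_outer film = 1/(h_o·2πr_oL) = 1/(11.9×2π×0.1657×24.8) = 0.003255 K/W
R_total = 0.02706 K/W
Q = ΔT/R_total = 97/0.02706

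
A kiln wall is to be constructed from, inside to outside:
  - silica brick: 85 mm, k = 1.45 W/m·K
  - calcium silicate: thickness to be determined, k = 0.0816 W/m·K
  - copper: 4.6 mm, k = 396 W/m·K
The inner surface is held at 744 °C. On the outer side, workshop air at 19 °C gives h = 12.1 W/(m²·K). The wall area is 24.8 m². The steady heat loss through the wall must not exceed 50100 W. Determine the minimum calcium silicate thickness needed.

L ≈ 17.8 mm

Model the wall as resistances in series:
R_silica brick = L/(kA) = 0.085/(1.45×24.8) = 0.002364 K/W
R_copper = L/(kA) = 0.0046/(396×24.8) = 4.684×10^-7 K/W
R_outer film = 1/(h_o·A) = 1/(12.1×24.8) = 0.003332 K/W
Sum of the known resistances R_other = 0.005697 K/W
Required total resistance R_tot = ΔT/Q_allow = 725/50100 = 0.01447 K/W
R_calcium silicate = R_tot − R_other = 0.008774 K/W
L = R·k·A = 0.008774×0.0816×24.8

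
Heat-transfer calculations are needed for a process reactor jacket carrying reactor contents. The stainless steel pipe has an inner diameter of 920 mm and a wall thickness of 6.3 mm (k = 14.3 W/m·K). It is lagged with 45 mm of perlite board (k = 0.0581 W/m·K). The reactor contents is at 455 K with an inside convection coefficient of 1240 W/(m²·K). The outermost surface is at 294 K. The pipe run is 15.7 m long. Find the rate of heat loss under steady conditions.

Per-layer cylindrical resistances, series-summed:
R_inner film = 1/(h_i·2πr₁L) = 1/(1240×2π×0.46×15.7) = 1.777×10^-5 K/W
R_stainless steel pipe wall = ln(466.3/460)/(2π×14.3×15.7) = 9.643×10^-6 K/W
R_perlite board = ln(511.3/466.3)/(2π×0.0581×15.7) = 0.01607 K/W
R_total = 0.0161 K/W
Q = ΔT/R_total = 161/0.0161

Q ≈ 10000 W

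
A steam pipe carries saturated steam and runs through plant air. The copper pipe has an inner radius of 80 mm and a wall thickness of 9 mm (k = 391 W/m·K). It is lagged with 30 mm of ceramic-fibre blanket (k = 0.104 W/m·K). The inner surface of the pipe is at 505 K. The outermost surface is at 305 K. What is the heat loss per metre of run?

Cylindrical conduction, so R = ln(r₂/r₁)/(2πkL) per layer, in series:
R_copper pipe wall = ln(89/80)/(2π×391×1) = 4.34×10^-5 K/W
R_ceramic-fibre blanket = ln(119/89)/(2π×0.104×1) = 0.4445 K/W
R_total = 0.4446 K/W
Q = ΔT/R_total = 200/0.4446

q′ ≈ 450 W/m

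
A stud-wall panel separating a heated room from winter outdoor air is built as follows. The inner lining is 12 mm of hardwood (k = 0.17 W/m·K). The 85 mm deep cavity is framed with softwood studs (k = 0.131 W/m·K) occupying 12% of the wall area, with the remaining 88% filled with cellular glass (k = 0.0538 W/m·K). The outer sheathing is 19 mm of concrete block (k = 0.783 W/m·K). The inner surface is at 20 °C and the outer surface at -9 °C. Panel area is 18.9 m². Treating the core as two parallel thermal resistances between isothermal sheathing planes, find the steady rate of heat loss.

Sheathing layers in series; stud and cavity paths in parallel between them.
R_inner = 0.012/(0.17×18.9) = 0.003735 K/W
R_stud  = 0.085/(0.131×0.12×18.9) = 0.2861 K/W
R_cav   = 0.085/(0.0538×0.88×18.9) = 0.09499 K/W
1/R_core = 1/R_stud + 1/R_cav → R_core = 0.07131 K/W
R_outer = 0.019/(0.783×18.9) = 0.001284 K/W
R_total = 0.07633 K/W
Q = ΔT/R_total = 29/0.07633

Q ≈ 380 W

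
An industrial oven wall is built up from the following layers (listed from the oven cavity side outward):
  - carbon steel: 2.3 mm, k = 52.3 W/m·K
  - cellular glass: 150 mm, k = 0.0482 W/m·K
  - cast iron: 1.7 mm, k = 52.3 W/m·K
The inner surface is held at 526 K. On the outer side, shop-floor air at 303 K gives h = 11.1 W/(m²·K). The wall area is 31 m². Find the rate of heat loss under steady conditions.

Q ≈ 2160 W

Series thermal resistances:
R_carbon steel = L/(kA) = 0.0023/(52.3×31) = 1.419×10^-6 K/W
R_cellular glass = L/(kA) = 0.15/(0.0482×31) = 0.1004 K/W
R_cast iron = L/(kA) = 0.0017/(52.3×31) = 1.049×10^-6 K/W
R_outer film = 1/(h_o·A) = 1/(11.1×31) = 0.002906 K/W
R_total = 0.1033 K/W
Q = ΔT / R_total = 223 / 0.1033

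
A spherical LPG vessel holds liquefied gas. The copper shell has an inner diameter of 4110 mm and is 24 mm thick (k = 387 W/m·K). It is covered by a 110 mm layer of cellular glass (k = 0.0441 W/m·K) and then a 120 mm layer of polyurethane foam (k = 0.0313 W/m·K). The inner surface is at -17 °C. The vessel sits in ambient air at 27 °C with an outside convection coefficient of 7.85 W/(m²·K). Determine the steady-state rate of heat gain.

Each spherical layer contributes R = (1/r_i − 1/r_o)/(4πk):
R_copper shell = (1/2.055 − 1/2.079)/(4π×387) = 1.155×10^-6 K/W
R_cellular glass = (1/2.079 − 1/2.189)/(4π×0.0441) = 0.04362 K/W
R_polyurethane foam = (1/2.189 − 1/2.309)/(4π×0.0313) = 0.06036 K/W
R_outer film = 1/(h·4πr_o²) = 1/(7.85×4π×2.309²) = 0.001901 K/W
R_total = 0.1059 K/W
Q = ΔT/R_total = 44/0.1059

Q ≈ 416 W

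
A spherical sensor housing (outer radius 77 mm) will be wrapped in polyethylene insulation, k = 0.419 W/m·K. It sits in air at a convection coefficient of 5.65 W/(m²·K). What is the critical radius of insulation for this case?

r_cr ≈ 148 mm

For a sphere r_cr = 2k/h = 2×0.419/5.65
r_cr = 148 mm; since the bare radius (77 mm) is below r_cr, adding a thin layer of insulation will *increase* heat loss.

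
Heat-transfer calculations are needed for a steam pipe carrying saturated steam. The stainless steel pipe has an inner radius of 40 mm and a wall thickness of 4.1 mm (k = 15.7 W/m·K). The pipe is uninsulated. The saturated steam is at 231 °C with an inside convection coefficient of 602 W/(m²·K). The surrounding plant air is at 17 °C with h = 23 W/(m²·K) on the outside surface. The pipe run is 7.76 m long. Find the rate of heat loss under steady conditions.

Q ≈ 10100 W

Radial resistances (cylindrical: R_cond = ln(r_o/r_i)/(2πkL), R_conv = 1/(h·2πrL)):
R_inner film = 1/(h_i·2πr₁L) = 1/(602×2π×0.04×7.76) = 8.517×10^-4 K/W
R_stainless steel pipe wall = ln(44.1/40)/(2π×15.7×7.76) = 1.275×10^-4 K/W
R_outer film = 1/(h_o·2πr_oL) = 1/(23×2π×0.0441×7.76) = 0.02022 K/W
R_total = 0.0212 K/W
Q = ΔT/R_total = 214/0.0212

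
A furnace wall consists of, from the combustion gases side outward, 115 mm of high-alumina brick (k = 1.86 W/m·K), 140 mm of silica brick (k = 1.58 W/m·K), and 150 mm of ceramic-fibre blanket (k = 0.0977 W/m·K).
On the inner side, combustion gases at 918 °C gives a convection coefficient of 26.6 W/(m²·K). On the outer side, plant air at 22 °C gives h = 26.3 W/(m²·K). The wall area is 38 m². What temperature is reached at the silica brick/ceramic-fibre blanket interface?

T ≈ 822 °C

Series thermal resistances:
R_inner film = 1/(h_i·A) = 1/(26.6×38) = 9.893×10^-4 K/W
R_high-alumina brick = L/(kA) = 0.115/(1.86×38) = 0.001627 K/W
R_silica brick = L/(kA) = 0.14/(1.58×38) = 0.002332 K/W
R_ceramic-fibre blanket = L/(kA) = 0.15/(0.0977×38) = 0.0404 K/W
R_outer film = 1/(h_o·A) = 1/(26.3×38) = 0.001001 K/W
R_total = 0.04635 K/W;  Q = ΔT/R_total = 896/0.04635 = 19330 W
T_interface = T_inner − Q·ΣR(inner→interface) = 918 − 19300×0.004948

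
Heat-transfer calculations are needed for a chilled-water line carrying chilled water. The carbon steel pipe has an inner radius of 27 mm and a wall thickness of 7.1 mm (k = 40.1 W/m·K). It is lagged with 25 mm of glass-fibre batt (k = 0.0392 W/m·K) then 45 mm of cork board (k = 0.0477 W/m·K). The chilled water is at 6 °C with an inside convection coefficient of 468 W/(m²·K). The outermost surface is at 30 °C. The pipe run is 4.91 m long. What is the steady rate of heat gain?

Q ≈ 28.5 W

Cylindrical conduction, so R = ln(r₂/r₁)/(2πkL) per layer, in series:
R_inner film = 1/(h_i·2πr₁L) = 1/(468×2π×0.027×4.91) = 0.002565 K/W
R_carbon steel pipe wall = ln(34.1/27)/(2π×40.1×4.91) = 1.887×10^-4 K/W
R_glass-fibre batt = ln(59.1/34.1)/(2π×0.0392×4.91) = 0.4547 K/W
R_cork board = ln(104.1/59.1)/(2π×0.0477×4.91) = 0.3847 K/W
R_total = 0.8422 K/W
Q = ΔT/R_total = 24/0.8422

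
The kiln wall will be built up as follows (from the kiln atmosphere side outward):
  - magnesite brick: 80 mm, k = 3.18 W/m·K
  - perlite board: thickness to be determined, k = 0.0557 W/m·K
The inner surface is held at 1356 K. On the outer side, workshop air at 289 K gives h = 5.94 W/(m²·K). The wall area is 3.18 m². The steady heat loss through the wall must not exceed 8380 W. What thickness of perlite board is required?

L ≈ 11.8 mm

Series thermal resistances:
R_magnesite brick = L/(kA) = 0.08/(3.18×3.18) = 0.007911 K/W
R_outer film = 1/(h_o·A) = 1/(5.94×3.18) = 0.05294 K/W
Sum of the known resistances R_other = 0.06085 K/W
Required total resistance R_tot = ΔT/Q_allow = 1067/8380 = 0.1273 K/W
R_perlite board = R_tot − R_other = 0.06648 K/W
L = R·k·A = 0.06648×0.0557×3.18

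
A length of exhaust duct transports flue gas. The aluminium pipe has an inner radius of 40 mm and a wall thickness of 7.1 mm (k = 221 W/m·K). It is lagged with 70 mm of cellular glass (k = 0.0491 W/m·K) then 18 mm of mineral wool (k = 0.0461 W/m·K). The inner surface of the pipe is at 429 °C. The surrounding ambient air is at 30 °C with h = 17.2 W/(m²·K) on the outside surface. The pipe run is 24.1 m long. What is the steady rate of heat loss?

Radial resistances (cylindrical: R_cond = ln(r_o/r_i)/(2πkL), R_conv = 1/(h·2πrL)):
R_aluminium pipe wall = ln(47.1/40)/(2π×221×24.1) = 4.883×10^-6 K/W
R_cellular glass = ln(117.1/47.1)/(2π×0.0491×24.1) = 0.1225 K/W
R_mineral wool = ln(135.1/117.1)/(2π×0.0461×24.1) = 0.02048 K/W
R_outer film = 1/(h_o·2πr_oL) = 1/(17.2×2π×0.1351×24.1) = 0.002842 K/W
R_total = 0.1458 K/W
Q = ΔT/R_total = 399/0.1458

Q ≈ 2740 W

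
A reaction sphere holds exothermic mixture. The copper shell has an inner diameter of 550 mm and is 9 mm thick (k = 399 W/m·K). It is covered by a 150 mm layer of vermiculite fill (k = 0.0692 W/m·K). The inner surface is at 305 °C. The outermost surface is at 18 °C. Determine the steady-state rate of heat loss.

Radial (spherical) resistances in series:
R_copper shell = (1/0.275 − 1/0.284)/(4π×399) = 2.298×10^-5 K/W
R_vermiculite fill = (1/0.284 − 1/0.434)/(4π×0.0692) = 1.399 K/W
R_total = 1.4 K/W
Q = ΔT/R_total = 287/1.4

Q ≈ 205 W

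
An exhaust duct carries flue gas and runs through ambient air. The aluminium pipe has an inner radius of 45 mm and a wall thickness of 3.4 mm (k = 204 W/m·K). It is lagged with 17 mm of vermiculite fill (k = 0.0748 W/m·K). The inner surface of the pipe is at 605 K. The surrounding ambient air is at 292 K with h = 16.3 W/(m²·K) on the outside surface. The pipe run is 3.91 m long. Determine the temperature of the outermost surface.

T ≈ 351 K

Cylindrical conduction, so R = ln(r₂/r₁)/(2πkL) per layer, in series:
R_aluminium pipe wall = ln(48.4/45)/(2π×204×3.91) = 1.453×10^-5 K/W
R_vermiculite fill = ln(65.4/48.4)/(2π×0.0748×3.91) = 0.1638 K/W
R_outer film = 1/(h_o·2πr_oL) = 1/(16.3×2π×0.0654×3.91) = 0.03818 K/W
R_total = 0.202 K/W
Q = ΔT/R_total = 313/0.202
Q = 1550 W
T_interface = T_inner − Q·ΣR(inner→interface) = 605 − 1550×0.1638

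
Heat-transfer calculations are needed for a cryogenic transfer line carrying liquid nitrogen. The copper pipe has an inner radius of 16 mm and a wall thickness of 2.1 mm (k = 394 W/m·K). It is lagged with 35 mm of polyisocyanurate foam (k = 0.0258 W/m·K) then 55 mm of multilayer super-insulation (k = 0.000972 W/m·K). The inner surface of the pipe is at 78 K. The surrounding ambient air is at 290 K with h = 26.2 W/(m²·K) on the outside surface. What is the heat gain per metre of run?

q′ ≈ 1.72 W/m

Cylindrical conduction, so R = ln(r₂/r₁)/(2πkL) per layer, in series:
R_copper pipe wall = ln(18.1/16)/(2π×394×1) = 4.982×10^-5 K/W
R_polyisocyanurate foam = ln(53.1/18.1)/(2π×0.0258×1) = 6.639 K/W
R_multilayer super-insulation = ln(108.1/53.1)/(2π×0.000972×1) = 116.4 K/W
R_outer film = 1/(h_o·2πr_oL) = 1/(26.2×2π×0.1081×1) = 0.05619 K/W
R_total = 123.1 K/W
Q = ΔT/R_total = 212/123.1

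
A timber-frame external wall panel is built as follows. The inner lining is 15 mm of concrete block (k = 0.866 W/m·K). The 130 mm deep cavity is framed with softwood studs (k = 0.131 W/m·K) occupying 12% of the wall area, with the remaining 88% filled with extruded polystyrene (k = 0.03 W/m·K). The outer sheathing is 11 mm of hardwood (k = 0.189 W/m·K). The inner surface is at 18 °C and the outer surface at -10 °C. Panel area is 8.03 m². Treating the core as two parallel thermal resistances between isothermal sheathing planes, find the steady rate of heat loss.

Sheathing layers in series; stud and cavity paths in parallel between them.
R_inner = 0.015/(0.866×8.03) = 0.002157 K/W
R_stud  = 0.13/(0.131×0.12×8.03) = 1.03 K/W
R_cav   = 0.13/(0.03×0.88×8.03) = 0.6132 K/W
1/R_core = 1/R_stud + 1/R_cav → R_core = 0.3844 K/W
R_outer = 0.011/(0.189×8.03) = 0.007248 K/W
R_total = 0.3938 K/W
Q = ΔT/R_total = 28/0.3938

Q ≈ 71.1 W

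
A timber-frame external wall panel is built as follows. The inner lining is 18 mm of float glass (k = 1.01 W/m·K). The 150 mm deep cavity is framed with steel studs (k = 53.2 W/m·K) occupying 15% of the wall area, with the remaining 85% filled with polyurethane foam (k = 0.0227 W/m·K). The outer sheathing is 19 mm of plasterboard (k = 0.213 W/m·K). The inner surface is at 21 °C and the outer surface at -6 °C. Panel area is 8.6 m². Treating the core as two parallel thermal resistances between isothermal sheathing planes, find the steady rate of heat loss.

Sheathing layers in series; stud and cavity paths in parallel between them.
R_inner = 0.018/(1.01×8.6) = 0.002072 K/W
R_stud  = 0.15/(53.2×0.15×8.6) = 0.002186 K/W
R_cav   = 0.15/(0.0227×0.85×8.6) = 0.904 K/W
1/R_core = 1/R_stud + 1/R_cav → R_core = 0.00218 K/W
R_outer = 0.019/(0.213×8.6) = 0.01037 K/W
R_total = 0.01463 K/W
Q = ΔT/R_total = 27/0.01463

Q ≈ 1850 W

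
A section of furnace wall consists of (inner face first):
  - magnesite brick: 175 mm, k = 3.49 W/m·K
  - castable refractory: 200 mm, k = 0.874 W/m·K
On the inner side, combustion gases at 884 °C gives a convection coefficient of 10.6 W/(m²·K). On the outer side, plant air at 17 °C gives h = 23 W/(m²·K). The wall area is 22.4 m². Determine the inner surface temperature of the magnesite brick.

T ≈ 688 °C

Model the wall as resistances in series:
R_inner film = 1/(h_i·A) = 1/(10.6×22.4) = 0.004212 K/W
R_magnesite brick = L/(kA) = 0.175/(3.49×22.4) = 0.002239 K/W
R_castable refractory = L/(kA) = 0.2/(0.874×22.4) = 0.01022 K/W
R_outer film = 1/(h_o·A) = 1/(23×22.4) = 0.001941 K/W
R_total = 0.01861 K/W;  Q = ΔT/R_total = 867/0.01861 = 46600 W
T_interface = T_inner − Q·ΣR(inner→interface) = 884 − 46600×0.004212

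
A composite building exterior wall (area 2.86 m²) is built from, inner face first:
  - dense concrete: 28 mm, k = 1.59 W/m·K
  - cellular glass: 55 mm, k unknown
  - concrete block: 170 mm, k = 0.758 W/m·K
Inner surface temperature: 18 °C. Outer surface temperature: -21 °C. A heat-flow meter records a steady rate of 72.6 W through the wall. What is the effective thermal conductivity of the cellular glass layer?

k ≈ 0.0425 W/(m·K)

Thermal resistances in series:
R_dense concrete = L/(kA) = 0.028/(1.59×2.86) = 0.006157 K/W
R_concrete block = L/(kA) = 0.17/(0.758×2.86) = 0.07842 K/W
Sum of known resistances R_other = 0.08457 K/W
Total R = ΔT/Q = 39/72.6 = 0.5372 K/W
R_cellular glass = R_total − R_other = 0.4526 K/W
k = L/(R·A) = 0.055/(0.4526×2.86)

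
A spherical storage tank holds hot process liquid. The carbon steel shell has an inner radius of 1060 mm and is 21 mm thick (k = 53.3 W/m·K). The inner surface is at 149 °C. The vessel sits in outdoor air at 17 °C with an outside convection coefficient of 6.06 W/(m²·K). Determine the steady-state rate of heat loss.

Q ≈ 11700 W

Radial (spherical) resistances in series:
R_carbon steel shell = (1/1.06 − 1/1.081)/(4π×53.3) = 2.736×10^-5 K/W
R_outer film = 1/(h·4πr_o²) = 1/(6.06×4π×1.081²) = 0.01124 K/W
R_total = 0.01126 K/W
Q = ΔT/R_total = 132/0.01126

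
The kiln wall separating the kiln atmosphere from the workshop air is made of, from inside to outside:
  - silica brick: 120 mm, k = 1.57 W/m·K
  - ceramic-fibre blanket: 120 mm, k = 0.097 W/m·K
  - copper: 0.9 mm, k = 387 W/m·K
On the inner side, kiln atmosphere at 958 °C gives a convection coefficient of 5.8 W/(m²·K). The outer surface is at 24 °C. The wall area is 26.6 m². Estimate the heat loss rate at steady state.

Q ≈ 16700 W

Series thermal resistances:
R_inner film = 1/(h_i·A) = 1/(5.8×26.6) = 0.006482 K/W
R_silica brick = L/(kA) = 0.12/(1.57×26.6) = 0.002873 K/W
R_ceramic-fibre blanket = L/(kA) = 0.12/(0.097×26.6) = 0.04651 K/W
R_copper = L/(kA) = 0.0009/(387×26.6) = 8.743×10^-8 K/W
R_total = 0.05586 K/W
Q = ΔT / R_total = 934 / 0.05586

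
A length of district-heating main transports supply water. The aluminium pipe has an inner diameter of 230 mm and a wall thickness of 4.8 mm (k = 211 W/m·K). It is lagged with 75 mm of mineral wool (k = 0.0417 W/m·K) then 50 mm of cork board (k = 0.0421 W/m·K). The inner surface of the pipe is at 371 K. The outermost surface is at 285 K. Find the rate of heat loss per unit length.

q′ ≈ 31.6 W/m

Cylindrical conduction, so R = ln(r₂/r₁)/(2πkL) per layer, in series:
R_aluminium pipe wall = ln(119.8/115)/(2π×211×1) = 3.084×10^-5 K/W
R_mineral wool = ln(194.8/119.8)/(2π×0.0417×1) = 1.855 K/W
R_cork board = ln(244.8/194.8)/(2π×0.0421×1) = 0.8637 K/W
R_total = 2.719 K/W
Q = ΔT/R_total = 86/2.719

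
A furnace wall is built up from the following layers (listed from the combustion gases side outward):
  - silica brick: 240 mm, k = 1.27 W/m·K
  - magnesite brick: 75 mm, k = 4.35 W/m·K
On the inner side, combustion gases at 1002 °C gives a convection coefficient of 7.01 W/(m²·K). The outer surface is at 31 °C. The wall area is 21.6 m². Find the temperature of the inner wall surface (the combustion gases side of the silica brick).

T ≈ 605 °C

Treating each layer as a thermal resistance in series:
R_inner film = 1/(h_i·A) = 1/(7.01×21.6) = 0.006604 K/W
R_silica brick = L/(kA) = 0.24/(1.27×21.6) = 0.008749 K/W
R_magnesite brick = L/(kA) = 0.075/(4.35×21.6) = 7.982×10^-4 K/W
R_total = 0.01615 K/W;  Q = ΔT/R_total = 971/0.01615 = 60120 W
T_interface = T_inner − Q·ΣR(inner→interface) = 1002 − 60100×0.006604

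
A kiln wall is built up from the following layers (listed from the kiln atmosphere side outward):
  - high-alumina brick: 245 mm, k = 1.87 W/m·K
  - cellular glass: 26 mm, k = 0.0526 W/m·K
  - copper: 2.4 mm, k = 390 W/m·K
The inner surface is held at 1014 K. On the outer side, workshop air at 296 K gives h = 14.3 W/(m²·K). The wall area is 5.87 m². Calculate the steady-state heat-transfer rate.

Q ≈ 6060 W

Model the wall as resistances in series:
R_high-alumina brick = L/(kA) = 0.245/(1.87×5.87) = 0.02232 K/W
R_cellular glass = L/(kA) = 0.026/(0.0526×5.87) = 0.08421 K/W
R_copper = L/(kA) = 0.0024/(390×5.87) = 1.048×10^-6 K/W
R_outer film = 1/(h_o·A) = 1/(14.3×5.87) = 0.01191 K/W
R_total = 0.1184 K/W
Q = ΔT / R_total = 718 / 0.1184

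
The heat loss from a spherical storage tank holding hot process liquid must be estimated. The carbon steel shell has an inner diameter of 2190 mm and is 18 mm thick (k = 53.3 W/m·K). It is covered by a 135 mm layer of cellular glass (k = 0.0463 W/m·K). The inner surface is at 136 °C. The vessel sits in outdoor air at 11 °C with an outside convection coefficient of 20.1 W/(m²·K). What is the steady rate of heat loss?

Q ≈ 737 W

Radial (spherical) resistances in series:
R_carbon steel shell = (1/1.095 − 1/1.113)/(4π×53.3) = 2.205×10^-5 K/W
R_cellular glass = (1/1.113 − 1/1.248)/(4π×0.0463) = 0.167 K/W
R_outer film = 1/(h·4πr_o²) = 1/(20.1×4π×1.248²) = 0.002542 K/W
R_total = 0.1696 K/W
Q = ΔT/R_total = 125/0.1696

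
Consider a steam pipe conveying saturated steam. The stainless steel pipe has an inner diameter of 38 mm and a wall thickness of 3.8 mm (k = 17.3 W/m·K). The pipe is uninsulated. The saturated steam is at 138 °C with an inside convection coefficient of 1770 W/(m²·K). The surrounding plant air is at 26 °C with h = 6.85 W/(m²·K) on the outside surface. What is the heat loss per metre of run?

q′ ≈ 109 W/m

Per-layer cylindrical resistances, series-summed:
R_inner film = 1/(h_i·2πr₁L) = 1/(1770×2π×0.019×1) = 0.004733 K/W
R_stainless steel pipe wall = ln(22.8/19)/(2π×17.3×1) = 0.001677 K/W
R_outer film = 1/(h_o·2πr_oL) = 1/(6.85×2π×0.0228×1) = 1.019 K/W
R_total = 1.025 K/W
Q = ΔT/R_total = 112/1.025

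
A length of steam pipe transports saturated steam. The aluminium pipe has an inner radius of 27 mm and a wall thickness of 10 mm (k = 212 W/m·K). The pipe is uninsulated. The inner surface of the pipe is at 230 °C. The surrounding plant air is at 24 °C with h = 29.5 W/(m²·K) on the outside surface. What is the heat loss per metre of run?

Treating each annulus and film as a series resistance:
R_aluminium pipe wall = ln(37/27)/(2π×212×1) = 2.365×10^-4 K/W
R_outer film = 1/(h_o·2πr_oL) = 1/(29.5×2π×0.037×1) = 0.1458 K/W
R_total = 0.146 K/W
Q = ΔT/R_total = 206/0.146

q′ ≈ 1410 W/m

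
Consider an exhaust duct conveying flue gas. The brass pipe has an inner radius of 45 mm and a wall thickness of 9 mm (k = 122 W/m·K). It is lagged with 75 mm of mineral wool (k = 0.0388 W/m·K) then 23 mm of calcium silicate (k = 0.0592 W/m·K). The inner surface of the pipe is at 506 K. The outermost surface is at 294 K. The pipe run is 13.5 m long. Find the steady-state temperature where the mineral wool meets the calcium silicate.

T ≈ 317 K

Radial resistances (cylindrical: R_cond = ln(r_o/r_i)/(2πkL), R_conv = 1/(h·2πrL)):
R_brass pipe wall = ln(54/45)/(2π×122×13.5) = 1.762×10^-5 K/W
R_mineral wool = ln(129/54)/(2π×0.0388×13.5) = 0.2646 K/W
R_calcium silicate = ln(152/129)/(2π×0.0592×13.5) = 0.03267 K/W
R_total = 0.2973 K/W
Q = ΔT/R_total = 212/0.2973
Q = 713 W
T_interface = T_inner − Q·ΣR(inner→interface) = 506 − 713×0.2646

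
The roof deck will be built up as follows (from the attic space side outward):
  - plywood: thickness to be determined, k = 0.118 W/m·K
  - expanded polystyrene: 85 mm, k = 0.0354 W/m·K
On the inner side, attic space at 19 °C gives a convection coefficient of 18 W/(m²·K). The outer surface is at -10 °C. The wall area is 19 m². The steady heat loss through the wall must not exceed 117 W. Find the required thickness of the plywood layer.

Model the wall as resistances in series:
R_inner film = 1/(h_i·A) = 1/(18×19) = 0.002924 K/W
R_expanded polystyrene = L/(kA) = 0.085/(0.0354×19) = 0.1264 K/W
Sum of the known resistances R_other = 0.1293 K/W
Required total resistance R_tot = ΔT/Q_allow = 29/117 = 0.2479 K/W
R_plywood = R_tot − R_other = 0.1186 K/W
L = R·k·A = 0.1186×0.118×19

L ≈ 266 mm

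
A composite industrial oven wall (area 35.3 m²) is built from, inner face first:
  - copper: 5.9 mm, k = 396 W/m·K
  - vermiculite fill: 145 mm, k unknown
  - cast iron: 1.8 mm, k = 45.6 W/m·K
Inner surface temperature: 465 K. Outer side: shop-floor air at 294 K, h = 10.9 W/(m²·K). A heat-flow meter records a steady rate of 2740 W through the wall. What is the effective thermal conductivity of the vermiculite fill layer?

k ≈ 0.0687 W/(m·K)

Treating each layer as a thermal resistance in series:
R_copper = L/(kA) = 0.0059/(396×35.3) = 4.221×10^-7 K/W
R_cast iron = L/(kA) = 0.0018/(45.6×35.3) = 1.118×10^-6 K/W
R_outer film = 1/(h_o·A) = 1/(10.9×35.3) = 0.002599 K/W
Sum of known resistances R_other = 0.0026 K/W
Total R = ΔT/Q = 171/2740 = 0.06241 K/W
R_vermiculite fill = R_total − R_other = 0.05981 K/W
k = L/(R·A) = 0.145/(0.05981×35.3)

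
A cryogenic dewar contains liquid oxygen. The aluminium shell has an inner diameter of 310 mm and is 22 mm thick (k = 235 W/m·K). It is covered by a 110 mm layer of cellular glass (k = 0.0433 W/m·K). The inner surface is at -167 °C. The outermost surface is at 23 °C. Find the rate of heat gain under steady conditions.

Q ≈ 47.7 W

Each spherical layer contributes R = (1/r_i − 1/r_o)/(4πk):
R_aluminium shell = (1/0.155 − 1/0.177)/(4π×235) = 2.715×10^-4 K/W
R_cellular glass = (1/0.177 − 1/0.287)/(4π×0.0433) = 3.98 K/W
R_total = 3.98 K/W
Q = ΔT/R_total = 190/3.98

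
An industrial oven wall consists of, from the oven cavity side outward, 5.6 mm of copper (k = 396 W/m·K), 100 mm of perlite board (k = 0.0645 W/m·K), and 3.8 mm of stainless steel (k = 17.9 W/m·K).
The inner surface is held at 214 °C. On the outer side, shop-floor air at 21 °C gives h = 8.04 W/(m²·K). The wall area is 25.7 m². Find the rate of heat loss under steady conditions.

Model the wall as resistances in series:
R_copper = L/(kA) = 0.0056/(396×25.7) = 5.502×10^-7 K/W
R_perlite board = L/(kA) = 0.1/(0.0645×25.7) = 0.06033 K/W
R_stainless steel = L/(kA) = 0.0038/(17.9×25.7) = 8.26×10^-6 K/W
R_outer film = 1/(h_o·A) = 1/(8.04×25.7) = 0.00484 K/W
R_total = 0.06517 K/W
Q = ΔT / R_total = 193 / 0.06517

Q ≈ 2960 W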